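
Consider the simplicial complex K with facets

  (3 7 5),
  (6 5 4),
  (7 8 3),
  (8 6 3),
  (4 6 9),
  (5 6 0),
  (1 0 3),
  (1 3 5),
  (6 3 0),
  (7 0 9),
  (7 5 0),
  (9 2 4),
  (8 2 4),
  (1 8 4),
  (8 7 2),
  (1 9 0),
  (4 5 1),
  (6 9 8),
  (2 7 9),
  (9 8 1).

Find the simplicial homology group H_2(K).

H_2 = 0.

K has 10 vertices, 30 edges, 20 triangles.
rank ∂_2 = 20, rank ∂_3 = 0 ⇒ b_2 = 20 − 20 − 0 = 0. So H_2 = 0.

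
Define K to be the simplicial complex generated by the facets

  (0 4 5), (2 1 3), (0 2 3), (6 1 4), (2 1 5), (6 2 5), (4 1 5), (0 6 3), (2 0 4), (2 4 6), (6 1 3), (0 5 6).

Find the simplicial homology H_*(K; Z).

H_0 ≅ Z,  H_1 ≅ Z/2Z,  H_2 = 0.

Take the total order 0 < 1 < 2 < 3 < 4 < 5 < 6 on the vertex set. Then K (dimension 2) consists of the simplices:

  0-simplices (7): [0], [1], [2], [3], [4], [5], [6]
  1-simplices (18): [0,2], [0,3], [0,4], [0,5], [0,6], [1,2], [1,3], [1,4], [1,5], [1,6], [2,3], [2,4], [2,5], [2,6], [3,6], [4,5], [4,6], [5,6]
  2-simplices (12): [0,2,3], [0,2,4], [0,3,6], [0,4,5], [0,5,6], [1,2,3], [1,2,5], [1,3,6], [1,4,5], [1,4,6], [2,4,6], [2,5,6]

giving chain groups C_0 ≅ Z^7, C_1 ≅ Z^18, C_2 ≅ Z^12.

∂_1: C_1 → C_0 sends each edge [p,q] (with p < q) to q − p. For instance
  ∂[1,5] = [5] − [1].
This gives a 7×18 integer matrix of rank 6; reducing to Smith normal form yields diagonal entries (1,1,1,1,1,1).

Boundary ∂_2: C_2 → C_1 maps a triangle to the signed sum of its edges. For instance
  ∂[1,4,5] = [4,5] − [1,5] + [1,4],
  ∂[1,2,5] = [2,5] − [1,5] + [1,2].
This gives a 18×12 integer matrix of rank 12; reducing to Smith normal form yields diagonal entries (1,1,1,1,1,1,1,1,1,1,1,2).

Now H_k = ker ∂_k / im ∂_{k+1}, so:

  H_0: rank C_0 − rank ∂_1 = 7 − 6 = 1, and the invariant factors of ∂_1 are all 1, so H_0 = Z.
  H_1: rank ker ∂_1 − rank ∂_2 = (18 − 6) − 12 = 0, and ∂_2 has invariant factor 2 > 1, so H_1 = Z/2Z.
  H_2: rank ker ∂_2 − rank ∂_3 = (12 − 12) − 0 = 0, and there is no ∂_3, so H_2 = 0.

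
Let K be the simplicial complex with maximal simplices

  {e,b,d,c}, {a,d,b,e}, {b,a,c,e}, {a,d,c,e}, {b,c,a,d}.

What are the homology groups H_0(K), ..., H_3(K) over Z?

We work with the vertex ordering a < b < c < d < e. The simplices of K, each written with vertices in increasing order, are:

  0-simplices (5): a, b, c, d, e
  1-simplices (10): ab, ac, ad, ae, bc, bd, be, cd, ce, de
  2-simplices (10): abc, abd, abe, acd, ace, ade, bcd, bce, bde, cde
  3-simplices (5): abcd, abce, abde, acde, bcde

so the chain groups are C_0 ≅ Z^5, C_1 ≅ Z^10, C_2 ≅ Z^10, C_3 ≅ Z^5.

Boundary ∂_1: C_1 → C_0 maps an edge to its endpoints' difference, ∂[p,q] = q − p. For instance
  ∂ae = e − a.
The 5×10 boundary matrix has rank 4 and Smith normal form diag(1,1,1,1).

Boundary ∂_2: C_2 → C_1 acts by ∂[p,q,r] = [q,r] − [p,r] + [p,q]. For instance
  ∂ade = de − ae + ad,
  ∂abe = be − ae + ab.
The 10×10 boundary matrix has rank 6 and Smith normal form diag(1,1,1,1,1,1).

Boundary ∂_3: C_3 → C_2 sends each 3-simplex σ to the alternating sum Σ_i (−1)^i (σ with its i-th vertex removed). For instance
  ∂abce = bce − ace + abe − abc,
  ∂abcd = bcd − acd + abd − abc.
The 10×5 boundary matrix has rank 4 and Smith normal form diag(1,1,1,1).

Computing H_k = (kernel of ∂_k) / (image of ∂_{k+1}):

  H_0: rank C_0 − rank ∂_1 = 5 − 4 = 1, and the invariant factors of ∂_1 are all 1, so H_0 = Z.
  H_1: rank ker ∂_1 − rank ∂_2 = (10 − 4) − 6 = 0, and the invariant factors of ∂_2 are all 1, so H_1 = 0.
  H_2: rank ker ∂_2 − rank ∂_3 = (10 − 6) − 4 = 0, and the invariant factors of ∂_3 are all 1, so H_2 = 0.
  H_3: rank ker ∂_3 − rank ∂_4 = (5 − 4) − 0 = 1, and there is no ∂_4, so H_3 = Z.

(K is a triangulation of the 3-sphere S^3.)

H_0 ≅ Z,  H_1 = 0,  H_2 = 0,  H_3 ≅ Z.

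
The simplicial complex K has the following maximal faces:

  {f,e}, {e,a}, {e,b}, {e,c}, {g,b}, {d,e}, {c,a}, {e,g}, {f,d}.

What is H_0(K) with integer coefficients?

We work with the vertex ordering a < b < c < d < e < f < g. The simplices of K, each written with vertices in increasing order, are:

  0-simplices (7): a, b, c, d, e, f, g
  1-simplices (9): ac, ae, be, bg, ce, de, df, ef, eg

giving chain groups C_0 ≅ Z^7, C_1 ≅ Z^9.

The boundary map ∂_1: C_1 → C_0 sends each edge [p,q] (with p < q) to q − p. For instance
  ∂eg = g − e.
As a 7×9 matrix over Z this has rank 6, with invariant factors (1,1,1,1,1,1).

Now H_k = ker ∂_k / im ∂_{k+1}, so:

  H_0: rank C_0 − rank ∂_1 = 7 − 6 = 1, and the invariant factors of ∂_1 are all 1, so H_0 = Z.

H_0 ≅ Z.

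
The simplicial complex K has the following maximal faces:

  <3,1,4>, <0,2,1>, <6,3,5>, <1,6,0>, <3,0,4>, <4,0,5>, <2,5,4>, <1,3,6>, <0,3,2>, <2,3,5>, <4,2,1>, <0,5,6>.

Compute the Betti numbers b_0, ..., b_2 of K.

We work with the vertex ordering 0 < 1 < 2 < 3 < 4 < 5 < 6. The simplices of K, each written with vertices in increasing order, are:

  0-simplices (7): [0], [1], [2], [3], [4], [5], [6]
  1-simplices (18): [0,1], [0,2], [0,3], [0,4], [0,5], [0,6], [1,2], [1,3], [1,4], [1,6], [2,3], [2,4], [2,5], [3,4], [3,5], [3,6], [4,5], [5,6]
  2-simplices (12): [0,1,2], [0,1,6], [0,2,3], [0,3,4], [0,4,5], [0,5,6], [1,2,4], [1,3,4], [1,3,6], [2,3,5], [2,4,5], [3,5,6]

giving chain groups C_0 ≅ Z^7, C_1 ≅ Z^18, C_2 ≅ Z^12.

The boundary map ∂_1: C_1 → C_0 maps an edge to its endpoints' difference, ∂[p,q] = q − p.
This gives a 7×18 integer matrix of rank 6; reducing to Smith normal form yields diagonal entries (1,1,1,1,1,1).

Boundary ∂_2: C_2 → C_1 maps a triangle to the signed sum of its edges. For instance
  ∂[1,3,6] = [3,6] − [1,6] + [1,3],
  ∂[1,3,4] = [3,4] − [1,4] + [1,3].
As a 18×12 matrix over Z this has rank 12, with invariant factors (1,1,1,1,1,1,1,1,1,1,1,2).

Now H_k = ker ∂_k / im ∂_{k+1}, so:

  H_0: rank C_0 − rank ∂_1 = 7 − 6 = 1, and the invariant factors of ∂_1 are all 1, so H_0 ≅ Z.
  H_1: rank ker ∂_1 − rank ∂_2 = (18 − 6) − 12 = 0, and ∂_2 has invariant factor 2 > 1, so H_1 ≅ Z/2Z.
  H_2: rank ker ∂_2 − rank ∂_3 = (12 − 12) − 0 = 0, and there is no ∂_3, so H_2 ≅ 0.

Hence the Betti numbers are b_0 = 1, b_1 = 0, b_2 = 0.

b_0 = 1, b_1 = 0, b_2 = 0.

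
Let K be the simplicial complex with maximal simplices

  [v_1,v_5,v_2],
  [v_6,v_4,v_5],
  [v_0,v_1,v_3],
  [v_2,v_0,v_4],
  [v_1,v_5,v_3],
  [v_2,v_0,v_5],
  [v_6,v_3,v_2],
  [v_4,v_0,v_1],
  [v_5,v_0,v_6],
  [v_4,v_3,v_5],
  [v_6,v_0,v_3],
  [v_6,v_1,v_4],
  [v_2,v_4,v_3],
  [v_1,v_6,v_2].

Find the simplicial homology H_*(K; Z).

H_0 = Z,  H_1 = Z^2,  H_2 = Z.

Fix the vertex order v_0 < v_1 < v_2 < v_3 < v_4 < v_5 < v_6 and write every simplex with vertices in increasing order. Then dim K = 2 and the simplices of K are:

  0-simplices (7): [v_0], [v_1], [v_2], [v_3], [v_4], [v_5], [v_6]
  1-simplices (21): (21 of them)
  2-simplices (14): (14 of them)

so the chain groups are C_0 ≅ Z^7, C_1 ≅ Z^21, C_2 ≅ Z^14.

∂_1: C_1 → C_0 maps an edge to its endpoints' difference, ∂[p,q] = q − p. For instance
  ∂[v_0,v_1] = [v_1] − [v_0].
The resulting 7×21 matrix has rank 6, and its Smith normal form has invariant factors (1,1,1,1,1,1).

Boundary ∂_2: C_2 → C_1 maps a triangle to the signed sum of its edges. For instance
  ∂[v_0,v_1,v_3] = [v_1,v_3] − [v_0,v_3] + [v_0,v_1],
  ∂[v_3,v_4,v_5] = [v_4,v_5] − [v_3,v_5] + [v_3,v_4].
The resulting 21×14 matrix has rank 13, and its Smith normal form has invariant factors (1,1,1,1,1,1,1,1,1,1,1,1,1).

Computing H_k = (kernel of ∂_k) / (image of ∂_{k+1}):

  H_0: rank C_0 − rank ∂_1 = 7 − 6 = 1, and the invariant factors of ∂_1 are all 1, so H_0 = Z.
  H_1: rank ker ∂_1 − rank ∂_2 = (21 − 6) − 13 = 2, and the invariant factors of ∂_2 are all 1, so H_1 = Z^2.
  H_2: rank ker ∂_2 − rank ∂_3 = (14 − 13) − 0 = 1, and there is no ∂_3, so H_2 = Z.

As a check, the Euler characteristic is 7 − 21 + 14 = 0, which agrees with 1 − 2 + 1 = 0.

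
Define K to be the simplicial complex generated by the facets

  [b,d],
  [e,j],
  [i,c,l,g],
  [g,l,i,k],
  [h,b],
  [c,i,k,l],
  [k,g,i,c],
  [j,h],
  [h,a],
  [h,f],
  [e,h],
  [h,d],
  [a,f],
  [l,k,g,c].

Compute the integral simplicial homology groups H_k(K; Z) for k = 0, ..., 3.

H_0 = Z^2,  H_1 = Z^3,  H_2 = 0,  H_3 = Z.

Order the vertices as a < b < c < d < e < f < g < h < i < j < k < l. Listing each simplex with vertices in this order, K has dimension 3 with simplices:

  0-simplices (12): a, b, c, d, e, f, g, h, i, j, k, l
  1-simplices (19): af, ah, bd, bh, cg, ci, ck, cl, dh, eh, ej, fh, gi, gk, gl, hj, ik, il, kl
  2-simplices (10): cgi, cgk, cgl, cik, cil, ckl, gik, gil, gkl, ikl
  3-simplices (5): cgik, cgil, cgkl, cikl, gikl

so the chain groups are C_0 ≅ Z^12, C_1 ≅ Z^19, C_2 ≅ Z^10, C_3 ≅ Z^5.

Boundary ∂_1: C_1 → C_0 is given by ∂[p,q] = [q] − [p]. For instance
  ∂cg = g − c.
This gives a 12×19 integer matrix of rank 10; reducing to Smith normal form yields diagonal entries (1,1,1,1,1,1,1,1,1,1).

∂_2: C_2 → C_1 acts by ∂[p,q,r] = [q,r] − [p,r] + [p,q]. For instance
  ∂gkl = kl − gl + gk,
  ∂gil = il − gl + gi.
The resulting 19×10 matrix has rank 6, and its Smith normal form has invariant factors (1,1,1,1,1,1).

∂_3: C_3 → C_2 sends each 3-simplex σ to the alternating sum Σ_i (−1)^i (σ with its i-th vertex removed). For instance
  ∂cgil = gil − cil + cgl − cgi,
  ∂gikl = ikl − gkl + gil − gik.
The resulting 10×5 matrix has rank 4, and its Smith normal form has invariant factors (1,1,1,1).

From H_k ≅ ker(∂_k) / im(∂_{k+1}) we obtain:

  H_0: rank C_0 − rank ∂_1 = 12 − 10 = 2, and the invariant factors of ∂_1 are all 1, so H_0 ≅ Z^2.
  H_1: rank ker ∂_1 − rank ∂_2 = (19 − 10) − 6 = 3, and the invariant factors of ∂_2 are all 1, so H_1 ≅ Z^3.
  H_2: rank ker ∂_2 − rank ∂_3 = (10 − 6) − 4 = 0, and the invariant factors of ∂_3 are all 1, so H_2 ≅ 0.
  H_3: rank ker ∂_3 − rank ∂_4 = (5 − 4) − 0 = 1, and there is no ∂_4, so H_3 ≅ Z.

(K is a triangulation of the disjoint union of the 3-sphere S^3 and a wedge of 3 circles.)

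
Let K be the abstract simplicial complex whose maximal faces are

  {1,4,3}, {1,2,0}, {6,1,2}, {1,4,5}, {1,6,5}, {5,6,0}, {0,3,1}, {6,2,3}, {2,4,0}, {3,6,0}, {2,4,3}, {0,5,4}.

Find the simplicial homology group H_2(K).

We work with the vertex ordering 0 < 1 < 2 < 3 < 4 < 5 < 6. The simplices of K, each written with vertices in increasing order, are:

  0-simplices (7): [0], [1], [2], [3], [4], [5], [6]
  1-simplices (18): [0,1], [0,2], [0,3], [0,4], [0,5], [0,6], [1,2], [1,3], [1,4], [1,5], [1,6], [2,3], [2,4], [2,6], [3,4], [3,6], [4,5], [5,6]
  2-simplices (12): [0,1,2], [0,1,3], [0,2,4], [0,3,6], [0,4,5], [0,5,6], [1,2,6], [1,3,4], [1,4,5], [1,5,6], [2,3,4], [2,3,6]

so the chain groups are C_0 ≅ Z^7, C_1 ≅ Z^18, C_2 ≅ Z^12.

∂_1: C_1 → C_0 sends each edge [p,q] (with p < q) to q − p. For instance
  ∂[2,6] = [6] − [2].
The resulting 7×18 matrix has rank 6, and its Smith normal form has invariant factors (1,1,1,1,1,1).

The boundary map ∂_2: C_2 → C_1 sends each 2-simplex [p,q,r] to [q,r] − [p,r] + [p,q]. For instance
  ∂[2,3,4] = [3,4] − [2,4] + [2,3],
  ∂[0,3,6] = [3,6] − [0,6] + [0,3].
The 18×12 boundary matrix has rank 12 and Smith normal form diag(1,1,1,1,1,1,1,1,1,1,1,2).

Computing H_k = (kernel of ∂_k) / (image of ∂_{k+1}):

  H_2: rank ker ∂_2 − rank ∂_3 = (12 − 12) − 0 = 0, and there is no ∂_3, so H_2 ≅ 0.

H_2 ≅ 0.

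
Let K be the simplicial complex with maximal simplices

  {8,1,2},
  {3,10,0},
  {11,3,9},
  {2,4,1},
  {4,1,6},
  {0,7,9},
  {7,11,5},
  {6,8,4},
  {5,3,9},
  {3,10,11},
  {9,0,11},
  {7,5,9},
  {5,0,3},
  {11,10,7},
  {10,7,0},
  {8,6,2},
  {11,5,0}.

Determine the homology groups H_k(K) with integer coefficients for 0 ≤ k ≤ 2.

H_0 ≅ Z^2,  H_1 ≅ Z × Z/2,  H_2 = 0.

We work with the vertex ordering 0 < 1 < 2 < 3 < 4 < 5 < 6 < 7 < 8 < 9 < 10 < 11. The simplices of K, each written with vertices in increasing order, are:

  0-simplices (12): [0], [1], [2], [3], [4], [5], [6], [7], [8], [9], [10], [11]
  1-simplices (28): (28 of them)
  2-simplices (17): (17 of them)

giving chain groups C_0 ≅ Z^12, C_1 ≅ Z^28, C_2 ≅ Z^17.

The boundary map ∂_1: C_1 → C_0 is given by ∂[p,q] = [q] − [p]. For instance
  ∂[10,11] = [11] − [10].
As a 12×28 matrix over Z this has rank 10, with invariant factors (1,1,1,1,1,1,1,1,1,1).

∂_2: C_2 → C_1 sends each 2-simplex [p,q,r] to [q,r] − [p,r] + [p,q]. For instance
  ∂[2,6,8] = [6,8] − [2,8] + [2,6],
  ∂[3,9,11] = [9,11] − [3,11] + [3,9].
As a 28×17 matrix over Z this has rank 17, with invariant factors (1,1,1,1,1,1,1,1,1,1,1,1,1,1,1,1,2).

Reading off H_k = ker ∂_k / im ∂_{k+1}:

  H_0: rank C_0 − rank ∂_1 = 12 − 10 = 2, and the invariant factors of ∂_1 are all 1, so H_0 = Z^2.
  H_1: rank ker ∂_1 − rank ∂_2 = (28 − 10) − 17 = 1, and ∂_2 has invariant factor 2 > 1, so H_1 = Z × Z/2.
  H_2: rank ker ∂_2 − rank ∂_3 = (17 − 17) − 0 = 0, and there is no ∂_3, so H_2 = 0.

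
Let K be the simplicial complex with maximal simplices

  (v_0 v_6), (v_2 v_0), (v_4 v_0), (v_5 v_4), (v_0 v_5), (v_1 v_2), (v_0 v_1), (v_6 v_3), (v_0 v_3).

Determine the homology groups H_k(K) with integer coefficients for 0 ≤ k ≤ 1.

H_0 = Z,  H_1 = Z^3.

Fix the vertex order v_0 < v_1 < v_2 < v_3 < v_4 < v_5 < v_6 and write every simplex with vertices in increasing order. Then dim K = 1 and the simplices of K are:

  0-simplices (7): [v_0], [v_1], [v_2], [v_3], [v_4], [v_5], [v_6]
  1-simplices (9): [v_0,v_1], [v_0,v_2], [v_0,v_3], [v_0,v_4], [v_0,v_5], [v_0,v_6], [v_1,v_2], [v_3,v_6], [v_4,v_5]

giving chain groups C_0 ≅ Z^7, C_1 ≅ Z^9.

Boundary ∂_1: C_1 → C_0 sends each edge [p,q] (with p < q) to q − p. For instance
  ∂[v_0,v_3] = [v_3] − [v_0].
As a 7×9 matrix over Z this has rank 6, with invariant factors (1,1,1,1,1,1).

Now H_k = ker ∂_k / im ∂_{k+1}, so:

  H_0: rank C_0 − rank ∂_1 = 7 − 6 = 1, and the invariant factors of ∂_1 are all 1, so H_0 = Z.
  H_1: rank ker ∂_1 − rank ∂_2 = (9 − 6) − 0 = 3, and there is no ∂_2, so H_1 = Z^3.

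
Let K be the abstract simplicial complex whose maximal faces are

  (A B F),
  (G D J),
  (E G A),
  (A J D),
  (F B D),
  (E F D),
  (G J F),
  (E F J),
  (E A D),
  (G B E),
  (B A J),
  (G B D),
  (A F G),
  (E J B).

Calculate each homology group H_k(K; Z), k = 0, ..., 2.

H_0 = Z,  H_1 = Z^2,  H_2 = Z.

Order the vertices as A < B < D < E < F < G < J. Listing each simplex with vertices in this order, K has dimension 2 with simplices:

  0-simplices (7): A, B, D, E, F, G, J
  1-simplices (21): AB, AD, AE, AF, AG, AJ, BD, BE, BF, BG, BJ, DE, DF, DG, DJ, EF, EG, EJ, FG, FJ, GJ
  2-simplices (14): ABF, ABJ, ADE, ADJ, AEG, AFG, BDF, BDG, BEG, BEJ, DEF, DGJ, EFJ, FGJ

so the chain groups are C_0 ≅ Z^7, C_1 ≅ Z^21, C_2 ≅ Z^14.

∂_1: C_1 → C_0 is given by ∂[p,q] = [q] − [p]. For instance
  ∂EF = F − E.
The 7×21 boundary matrix has rank 6 and Smith normal form diag(1,1,1,1,1,1).

The boundary map ∂_2: C_2 → C_1 sends each 2-simplex [p,q,r] to [q,r] − [p,r] + [p,q]. For instance
  ∂BEG = EG − BG + BE,
  ∂ADE = DE − AE + AD.
The resulting 21×14 matrix has rank 13, and its Smith normal form has invariant factors (1,1,1,1,1,1,1,1,1,1,1,1,1).

Computing H_k = (kernel of ∂_k) / (image of ∂_{k+1}):

  H_0: rank C_0 − rank ∂_1 = 7 − 6 = 1, and the invariant factors of ∂_1 are all 1, so H_0 ≅ Z.
  H_1: rank ker ∂_1 − rank ∂_2 = (21 − 6) − 13 = 2, and the invariant factors of ∂_2 are all 1, so H_1 ≅ Z^2.
  H_2: rank ker ∂_2 − rank ∂_3 = (14 − 13) − 0 = 1, and there is no ∂_3, so H_2 ≅ Z.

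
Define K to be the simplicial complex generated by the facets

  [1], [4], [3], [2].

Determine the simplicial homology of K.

Order the vertices as 1 < 2 < 3 < 4. Listing each simplex with vertices in this order, K has dimension 0 with simplices:

  0-simplices (4): [1], [2], [3], [4]

giving chain groups C_0 ≅ Z^4.

Computing H_k = (kernel of ∂_k) / (image of ∂_{k+1}):

  H_0: rank C_0 − rank ∂_1 = 4 − 0 = 4, and there is no ∂_1, so H_0 = Z^4.

H_0 = Z^4.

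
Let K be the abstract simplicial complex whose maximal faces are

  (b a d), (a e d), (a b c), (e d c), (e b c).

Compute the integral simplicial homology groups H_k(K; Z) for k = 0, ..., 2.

H_0 ≅ Z,  H_1 ≅ Z,  H_2 = 0.

Fix the vertex order a < b < c < d < e and write every simplex with vertices in increasing order. Then dim K = 2 and the simplices of K are:

  0-simplices (5): a, b, c, d, e
  1-simplices (10): ab, ac, ad, ae, bc, bd, be, cd, ce, de
  2-simplices (5): abc, abd, ade, bce, cde

so the chain groups are C_0 ≅ Z^5, C_1 ≅ Z^10, C_2 ≅ Z^5.

∂_1: C_1 → C_0 sends each edge [p,q] (with p < q) to q − p. For instance
  ∂de = e − d.
This gives a 5×10 integer matrix of rank 4; reducing to Smith normal form yields diagonal entries (1,1,1,1).

Boundary ∂_2: C_2 → C_1 sends each 2-simplex [p,q,r] to [q,r] − [p,r] + [p,q]. For instance
  ∂bce = ce − be + bc,
  ∂abd = bd − ad + ab.
The 10×5 boundary matrix has rank 5 and Smith normal form diag(1,1,1,1,1).

Now H_k = ker ∂_k / im ∂_{k+1}, so:

  H_0: rank C_0 − rank ∂_1 = 5 − 4 = 1, and the invariant factors of ∂_1 are all 1, so H_0 = Z.
  H_1: rank ker ∂_1 − rank ∂_2 = (10 − 4) − 5 = 1, and the invariant factors of ∂_2 are all 1, so H_1 = Z.
  H_2: rank ker ∂_2 − rank ∂_3 = (5 − 5) − 0 = 0, and there is no ∂_3, so H_2 = 0.

As a check, the Euler characteristic is 5 − 10 + 5 = 0, which agrees with 1 − 1 + 0 = 0.
(K is a triangulation of the Möbius band.)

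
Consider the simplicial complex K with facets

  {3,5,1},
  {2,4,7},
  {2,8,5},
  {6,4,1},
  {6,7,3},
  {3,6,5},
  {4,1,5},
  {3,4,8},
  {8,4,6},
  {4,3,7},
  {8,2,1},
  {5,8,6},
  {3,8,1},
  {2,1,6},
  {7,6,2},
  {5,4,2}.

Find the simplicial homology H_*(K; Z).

Order the vertices as 1 < 2 < 3 < 4 < 5 < 6 < 7 < 8. Listing each simplex with vertices in this order, K has dimension 2 with simplices:

  0-simplices (8): [1], [2], [3], [4], [5], [6], [7], [8]
  1-simplices (24): (24 of them)
  2-simplices (16): [1,2,6], [1,2,8], [1,3,5], [1,3,8], [1,4,5], [1,4,6], [2,4,5], [2,4,7], [2,5,8], [2,6,7], [3,4,7], [3,4,8], [3,5,6], [3,6,7], [4,6,8], [5,6,8]

Hence C_0 ≅ Z^8, C_1 ≅ Z^24, C_2 ≅ Z^16.

The boundary map ∂_1: C_1 → C_0 is given by ∂[p,q] = [q] − [p]. For instance
  ∂[1,3] = [3] − [1].
The resulting 8×24 matrix has rank 7, and its Smith normal form has invariant factors (1,1,1,1,1,1,1).

The boundary map ∂_2: C_2 → C_1 sends each 2-simplex [p,q,r] to [q,r] − [p,r] + [p,q]. For instance
  ∂[1,3,5] = [3,5] − [1,5] + [1,3],
  ∂[2,4,7] = [4,7] − [2,7] + [2,4].
As a 24×16 matrix over Z this has rank 15, with invariant factors (1,1,1,1,1,1,1,1,1,1,1,1,1,1,1).

Computing H_k = (kernel of ∂_k) / (image of ∂_{k+1}):

  H_0: rank C_0 − rank ∂_1 = 8 − 7 = 1, and the invariant factors of ∂_1 are all 1, so H_0 = Z.
  H_1: rank ker ∂_1 − rank ∂_2 = (24 − 7) − 15 = 2, and the invariant factors of ∂_2 are all 1, so H_1 = Z^2.
  H_2: rank ker ∂_2 − rank ∂_3 = (16 − 15) − 0 = 1, and there is no ∂_3, so H_2 = Z.

H_0 = Z,  H_1 = Z^2,  H_2 = Z.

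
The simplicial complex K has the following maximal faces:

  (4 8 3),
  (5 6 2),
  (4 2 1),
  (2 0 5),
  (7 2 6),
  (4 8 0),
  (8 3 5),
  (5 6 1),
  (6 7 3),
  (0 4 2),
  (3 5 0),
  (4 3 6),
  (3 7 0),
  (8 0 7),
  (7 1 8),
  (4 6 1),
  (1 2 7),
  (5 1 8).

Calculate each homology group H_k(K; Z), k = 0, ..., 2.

K has 9 vertices, 27 edges, 18 triangles.
rank ∂_0 = 0, rank ∂_1 = 8 ⇒ b_0 = 9 − 0 − 8 = 1; all invariant factors of ∂_1 are 1 so no torsion. So H_0 = Z.
rank ∂_1 = 8, rank ∂_2 = 18 ⇒ b_1 = 27 − 8 − 18 = 1; ∂_2 has invariant factor(s) [2] giving torsion. So H_1 = Z ⊕ Z_2.
rank ∂_2 = 18, rank ∂_3 = 0 ⇒ b_2 = 18 − 18 − 0 = 0. So H_2 = 0.

H_0 ≅ Z,  H_1 ≅ Z ⊕ Z_2,  H_2 = 0.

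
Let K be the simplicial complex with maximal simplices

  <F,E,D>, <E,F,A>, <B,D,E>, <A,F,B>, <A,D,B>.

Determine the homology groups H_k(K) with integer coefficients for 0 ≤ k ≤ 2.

Fix the vertex order A < B < D < E < F and write every simplex with vertices in increasing order. Then dim K = 2 and the simplices of K are:

  0-simplices (5): A, B, D, E, F
  1-simplices (10): AB, AD, AE, AF, BD, BE, BF, DE, DF, EF
  2-simplices (5): ABD, ABF, AEF, BDE, DEF

giving chain groups C_0 ≅ Z^5, C_1 ≅ Z^10, C_2 ≅ Z^5.

∂_1: C_1 → C_0 maps an edge to its endpoints' difference, ∂[p,q] = q − p.
The resulting 5×10 matrix has rank 4, and its Smith normal form has invariant factors (1,1,1,1).

Boundary ∂_2: C_2 → C_1 acts by ∂[p,q,r] = [q,r] − [p,r] + [p,q]. For instance
  ∂ABD = BD − AD + AB,
  ∂DEF = EF − DF + DE.
As a 10×5 matrix over Z this has rank 5, with invariant factors (1,1,1,1,1).

Reading off H_k = ker ∂_k / im ∂_{k+1}:

  H_0: rank C_0 − rank ∂_1 = 5 − 4 = 1, and the invariant factors of ∂_1 are all 1, so H_0 ≅ Z.
  H_1: rank ker ∂_1 − rank ∂_2 = (10 − 4) − 5 = 1, and the invariant factors of ∂_2 are all 1, so H_1 ≅ Z.
  H_2: rank ker ∂_2 − rank ∂_3 = (5 − 5) − 0 = 0, and there is no ∂_3, so H_2 ≅ 0.

As a check, the Euler characteristic is 5 − 10 + 5 = 0, which agrees with 1 − 1 + 0 = 0.

H_0 ≅ Z,  H_1 ≅ Z,  H_2 = 0.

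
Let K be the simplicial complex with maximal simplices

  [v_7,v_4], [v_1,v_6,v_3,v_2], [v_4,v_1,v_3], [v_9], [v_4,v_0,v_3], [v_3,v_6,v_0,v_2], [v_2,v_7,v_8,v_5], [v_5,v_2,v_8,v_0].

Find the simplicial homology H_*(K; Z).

H_0 = Z^2,  H_1 = Z,  H_2 = 0,  H_3 = 0.

Fix the vertex order v_0 < v_1 < v_2 < v_3 < v_4 < v_5 < v_6 < v_7 < v_8 < v_9 and write every simplex with vertices in increasing order. Then dim K = 3 and the simplices of K are:

  0-simplices (10): [v_0], [v_1], [v_2], [v_3], [v_4], [v_5], [v_6], [v_7], [v_8], [v_9]
  1-simplices (21): (21 of them)
  2-simplices (16): (16 of them)
  3-simplices (4): [v_0,v_2,v_3,v_6], [v_0,v_2,v_5,v_8], [v_1,v_2,v_3,v_6], [v_2,v_5,v_7,v_8]

Hence C_0 ≅ Z^10, C_1 ≅ Z^21, C_2 ≅ Z^16, C_3 ≅ Z^4.

The boundary map ∂_1: C_1 → C_0 is given by ∂[p,q] = [q] − [p].
The resulting 10×21 matrix has rank 8, and its Smith normal form has invariant factors (1,1,1,1,1,1,1,1).

The boundary map ∂_2: C_2 → C_1 maps a triangle to the signed sum of its edges. For instance
  ∂[v_0,v_3,v_6] = [v_3,v_6] − [v_0,v_6] + [v_0,v_3],
  ∂[v_2,v_5,v_7] = [v_5,v_7] − [v_2,v_7] + [v_2,v_5].
This gives a 21×16 integer matrix of rank 12; reducing to Smith normal form yields diagonal entries (1,1,1,1,1,1,1,1,1,1,1,1).

Boundary ∂_3: C_3 → C_2 sends each 3-simplex σ to the alternating sum Σ_i (−1)^i (σ with its i-th vertex removed). For instance
  ∂[v_0,v_2,v_3,v_6] = [v_2,v_3,v_6] − [v_0,v_3,v_6] + [v_0,v_2,v_6] − [v_0,v_2,v_3],
  ∂[v_0,v_2,v_5,v_8] = [v_2,v_5,v_8] − [v_0,v_5,v_8] + [v_0,v_2,v_8] − [v_0,v_2,v_5].
As a 16×4 matrix over Z this has rank 4, with invariant factors (1,1,1,1).

From H_k ≅ ker(∂_k) / im(∂_{k+1}) we obtain:

  H_0: rank C_0 − rank ∂_1 = 10 − 8 = 2, and the invariant factors of ∂_1 are all 1, so H_0 ≅ Z^2.
  H_1: rank ker ∂_1 − rank ∂_2 = (21 − 8) − 12 = 1, and the invariant factors of ∂_2 are all 1, so H_1 ≅ Z.
  H_2: rank ker ∂_2 − rank ∂_3 = (16 − 12) − 4 = 0, and the invariant factors of ∂_3 are all 1, so H_2 ≅ 0.
  H_3: rank ker ∂_3 − rank ∂_4 = (4 − 4) − 0 = 0, and there is no ∂_4, so H_3 ≅ 0.

As a check, the Euler characteristic is 10 − 21 + 16 − 4 = 1, which agrees with 2 − 1 + 0 − 0 = 1.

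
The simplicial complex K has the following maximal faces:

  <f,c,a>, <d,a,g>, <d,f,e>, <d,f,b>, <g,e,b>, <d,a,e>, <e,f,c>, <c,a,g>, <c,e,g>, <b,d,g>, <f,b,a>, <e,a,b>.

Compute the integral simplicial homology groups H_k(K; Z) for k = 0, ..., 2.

H_0 = Z,  H_1 = Z/2Z,  H_2 = 0.

Order the vertices as a < b < c < d < e < f < g. Listing each simplex with vertices in this order, K has dimension 2 with simplices:

  0-simplices (7): a, b, c, d, e, f, g
  1-simplices (18): ab, ac, ad, ae, af, ag, bd, be, bf, bg, ce, cf, cg, de, df, dg, ef, eg
  2-simplices (12): abe, abf, acf, acg, ade, adg, bdf, bdg, beg, cef, ceg, def

giving chain groups C_0 ≅ Z^7, C_1 ≅ Z^18, C_2 ≅ Z^12.

Boundary ∂_1: C_1 → C_0 is given by ∂[p,q] = [q] − [p]. For instance
  ∂ag = g − a.
The resulting 7×18 matrix has rank 6, and its Smith normal form has invariant factors (1,1,1,1,1,1).

∂_2: C_2 → C_1 acts by ∂[p,q,r] = [q,r] − [p,r] + [p,q]. For instance
  ∂bdg = dg − bg + bd,
  ∂ceg = eg − cg + ce.
The resulting 18×12 matrix has rank 12, and its Smith normal form has invariant factors (1,1,1,1,1,1,1,1,1,1,1,2).

From H_k ≅ ker(∂_k) / im(∂_{k+1}) we obtain:

  H_0: rank C_0 − rank ∂_1 = 7 − 6 = 1, and the invariant factors of ∂_1 are all 1, so H_0 = Z.
  H_1: rank ker ∂_1 − rank ∂_2 = (18 − 6) − 12 = 0, and ∂_2 has invariant factor 2 > 1, so H_1 = Z/2Z.
  H_2: rank ker ∂_2 − rank ∂_3 = (12 − 12) − 0 = 0, and there is no ∂_3, so H_2 = 0.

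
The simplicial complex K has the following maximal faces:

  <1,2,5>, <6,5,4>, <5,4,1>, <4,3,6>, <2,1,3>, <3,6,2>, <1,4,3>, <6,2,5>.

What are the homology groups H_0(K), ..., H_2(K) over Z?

H_0 = Z,  H_1 = 0,  H_2 = Z.

Take the total order 1 < 2 < 3 < 4 < 5 < 6 on the vertex set. Then K (dimension 2) consists of the simplices:

  0-simplices (6): [1], [2], [3], [4], [5], [6]
  1-simplices (12): [1,2], [1,3], [1,4], [1,5], [2,3], [2,5], [2,6], [3,4], [3,6], [4,5], [4,6], [5,6]
  2-simplices (8): [1,2,3], [1,2,5], [1,3,4], [1,4,5], [2,3,6], [2,5,6], [3,4,6], [4,5,6]

Hence C_0 ≅ Z^6, C_1 ≅ Z^12, C_2 ≅ Z^8.

Boundary ∂_1: C_1 → C_0 is given by ∂[p,q] = [q] − [p]. For instance
  ∂[1,2] = [2] − [1].
The resulting 6×12 matrix has rank 5, and its Smith normal form has invariant factors (1,1,1,1,1).

The boundary map ∂_2: C_2 → C_1 maps a triangle to the signed sum of its edges. For instance
  ∂[1,2,3] = [2,3] − [1,3] + [1,2],
  ∂[3,4,6] = [4,6] − [3,6] + [3,4].
The resulting 12×8 matrix has rank 7, and its Smith normal form has invariant factors (1,1,1,1,1,1,1).

Now H_k = ker ∂_k / im ∂_{k+1}, so:

  H_0: rank C_0 − rank ∂_1 = 6 − 5 = 1, and the invariant factors of ∂_1 are all 1, so H_0 = Z.
  H_1: rank ker ∂_1 − rank ∂_2 = (12 − 5) − 7 = 0, and the invariant factors of ∂_2 are all 1, so H_1 = 0.
  H_2: rank ker ∂_2 − rank ∂_3 = (8 − 7) − 0 = 1, and there is no ∂_3, so H_2 = Z.

As a check, the Euler characteristic is 6 − 12 + 8 = 2, which agrees with 1 − 0 + 1 = 2.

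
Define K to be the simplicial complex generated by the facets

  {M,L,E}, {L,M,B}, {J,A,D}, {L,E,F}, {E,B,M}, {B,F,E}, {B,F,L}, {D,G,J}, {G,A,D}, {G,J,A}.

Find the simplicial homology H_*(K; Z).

H_0 ≅ Z^2,  H_1 = 0,  H_2 ≅ Z^2.

K has 9 vertices, 15 edges, 10 triangles.
rank ∂_0 = 0, rank ∂_1 = 7 ⇒ b_0 = 9 − 0 − 7 = 2; all invariant factors of ∂_1 are 1 so no torsion. So H_0 = Z^2.
rank ∂_1 = 7, rank ∂_2 = 8 ⇒ b_1 = 15 − 7 − 8 = 0; all invariant factors of ∂_2 are 1 so no torsion. So H_1 = 0.
rank ∂_2 = 8, rank ∂_3 = 0 ⇒ b_2 = 10 − 8 − 0 = 2. So H_2 = Z^2.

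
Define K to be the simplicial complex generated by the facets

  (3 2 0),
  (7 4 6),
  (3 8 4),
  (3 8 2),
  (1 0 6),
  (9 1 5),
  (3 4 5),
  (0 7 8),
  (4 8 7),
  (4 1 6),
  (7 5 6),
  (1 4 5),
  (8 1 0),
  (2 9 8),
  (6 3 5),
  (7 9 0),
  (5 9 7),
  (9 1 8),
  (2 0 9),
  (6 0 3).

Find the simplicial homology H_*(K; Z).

Take the total order 0 < 1 < 2 < 3 < 4 < 5 < 6 < 7 < 8 < 9 on the vertex set. Then K (dimension 2) consists of the simplices:

  0-simplices (10): [0], [1], [2], [3], [4], [5], [6], [7], [8], [9]
  1-simplices (30): (30 of them)
  2-simplices (20): (20 of them)

Hence C_0 ≅ Z^10, C_1 ≅ Z^30, C_2 ≅ Z^20.

Boundary ∂_1: C_1 → C_0 sends each edge [p,q] (with p < q) to q − p. For instance
  ∂[1,6] = [6] − [1].
This gives a 10×30 integer matrix of rank 9; reducing to Smith normal form yields diagonal entries (1,1,1,1,1,1,1,1,1).

The boundary map ∂_2: C_2 → C_1 sends each 2-simplex [p,q,r] to [q,r] − [p,r] + [p,q]. For instance
  ∂[1,8,9] = [8,9] − [1,9] + [1,8],
  ∂[0,2,3] = [2,3] − [0,3] + [0,2].
As a 30×20 matrix over Z this has rank 20, with invariant factors (1,1,1,1,1,1,1,1,1,1,1,1,1,1,1,1,1,1,1,2).

Reading off H_k = ker ∂_k / im ∂_{k+1}:

  H_0: rank C_0 − rank ∂_1 = 10 − 9 = 1, and the invariant factors of ∂_1 are all 1, so H_0 ≅ Z.
  H_1: rank ker ∂_1 − rank ∂_2 = (30 − 9) − 20 = 1, and ∂_2 has invariant factor 2 > 1, so H_1 ≅ Z ⊕ Z/2.
  H_2: rank ker ∂_2 − rank ∂_3 = (20 − 20) − 0 = 0, and there is no ∂_3, so H_2 ≅ 0.

As a check, the Euler characteristic is 10 − 30 + 20 = 0, which agrees with 1 − 1 + 0 = 0.
(K is a triangulation of the Klein bottle.)

H_0 = Z,  H_1 = Z ⊕ Z/2,  H_2 = 0.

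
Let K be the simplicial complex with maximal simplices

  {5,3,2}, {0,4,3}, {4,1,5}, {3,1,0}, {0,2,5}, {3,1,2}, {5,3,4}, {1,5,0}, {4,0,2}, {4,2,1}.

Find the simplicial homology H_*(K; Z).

H_0 ≅ Z,  H_1 ≅ Z_2,  H_2 = 0.

Fix the vertex order 0 < 1 < 2 < 3 < 4 < 5 and write every simplex with vertices in increasing order. Then dim K = 2 and the simplices of K are:

  0-simplices (6): [0], [1], [2], [3], [4], [5]
  1-simplices (15): [0,1], [0,2], [0,3], [0,4], [0,5], [1,2], [1,3], [1,4], [1,5], [2,3], [2,4], [2,5], [3,4], [3,5], [4,5]
  2-simplices (10): [0,1,3], [0,1,5], [0,2,4], [0,2,5], [0,3,4], [1,2,3], [1,2,4], [1,4,5], [2,3,5], [3,4,5]

so the chain groups are C_0 ≅ Z^6, C_1 ≅ Z^15, C_2 ≅ Z^10.

The boundary map ∂_1: C_1 → C_0 sends each edge [p,q] (with p < q) to q − p. For instance
  ∂[2,4] = [4] − [2].
This gives a 6×15 integer matrix of rank 5; reducing to Smith normal form yields diagonal entries (1,1,1,1,1).

The boundary map ∂_2: C_2 → C_1 sends each 2-simplex [p,q,r] to [q,r] − [p,r] + [p,q]. For instance
  ∂[1,2,4] = [2,4] − [1,4] + [1,2],
  ∂[0,3,4] = [3,4] − [0,4] + [0,3].
This gives a 15×10 integer matrix of rank 10; reducing to Smith normal form yields diagonal entries (1,1,1,1,1,1,1,1,1,2).

Computing H_k = (kernel of ∂_k) / (image of ∂_{k+1}):

  H_0: rank C_0 − rank ∂_1 = 6 − 5 = 1, and the invariant factors of ∂_1 are all 1, so H_0 = Z.
  H_1: rank ker ∂_1 − rank ∂_2 = (15 − 5) − 10 = 0, and ∂_2 has invariant factor 2 > 1, so H_1 = Z_2.
  H_2: rank ker ∂_2 − rank ∂_3 = (10 − 10) − 0 = 0, and there is no ∂_3, so H_2 = 0.

As a check, the Euler characteristic is 6 − 15 + 10 = 1, which agrees with 1 − 0 + 0 = 1.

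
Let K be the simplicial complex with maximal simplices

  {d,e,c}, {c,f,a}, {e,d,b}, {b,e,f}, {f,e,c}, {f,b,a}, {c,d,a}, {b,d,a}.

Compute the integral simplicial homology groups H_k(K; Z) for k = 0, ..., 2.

We work with the vertex ordering a < b < c < d < e < f. The simplices of K, each written with vertices in increasing order, are:

  0-simplices (6): a, b, c, d, e, f
  1-simplices (12): ab, ac, ad, af, bd, be, bf, cd, ce, cf, de, ef
  2-simplices (8): abd, abf, acd, acf, bde, bef, cde, cef

so the chain groups are C_0 ≅ Z^6, C_1 ≅ Z^12, C_2 ≅ Z^8.

∂_1: C_1 → C_0 maps an edge to its endpoints' difference, ∂[p,q] = q − p. For instance
  ∂ef = f − e.
The 6×12 boundary matrix has rank 5 and Smith normal form diag(1,1,1,1,1).

∂_2: C_2 → C_1 acts by ∂[p,q,r] = [q,r] − [p,r] + [p,q]. For instance
  ∂acd = cd − ad + ac,
  ∂abf = bf − af + ab.
This gives a 12×8 integer matrix of rank 7; reducing to Smith normal form yields diagonal entries (1,1,1,1,1,1,1).

Now H_k = ker ∂_k / im ∂_{k+1}, so:

  H_0: rank C_0 − rank ∂_1 = 6 − 5 = 1, and the invariant factors of ∂_1 are all 1, so H_0 ≅ Z.
  H_1: rank ker ∂_1 − rank ∂_2 = (12 − 5) − 7 = 0, and the invariant factors of ∂_2 are all 1, so H_1 ≅ 0.
  H_2: rank ker ∂_2 − rank ∂_3 = (8 − 7) − 0 = 1, and there is no ∂_3, so H_2 ≅ Z.

H_0 = Z,  H_1 = 0,  H_2 = Z.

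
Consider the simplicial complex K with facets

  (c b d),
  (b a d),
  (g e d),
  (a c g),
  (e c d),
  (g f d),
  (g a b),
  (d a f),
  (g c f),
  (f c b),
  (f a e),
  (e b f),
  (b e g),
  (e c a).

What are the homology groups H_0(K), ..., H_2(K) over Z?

K has 7 vertices, 21 edges, 14 triangles.
rank ∂_0 = 0, rank ∂_1 = 6 ⇒ b_0 = 7 − 0 − 6 = 1; all invariant factors of ∂_1 are 1 so no torsion. So H_0 ≅ Z.
rank ∂_1 = 6, rank ∂_2 = 13 ⇒ b_1 = 21 − 6 − 13 = 2; all invariant factors of ∂_2 are 1 so no torsion. So H_1 ≅ Z^2.
rank ∂_2 = 13, rank ∂_3 = 0 ⇒ b_2 = 14 − 13 − 0 = 1. So H_2 ≅ Z.

H_0 = Z,  H_1 = Z^2,  H_2 = Z.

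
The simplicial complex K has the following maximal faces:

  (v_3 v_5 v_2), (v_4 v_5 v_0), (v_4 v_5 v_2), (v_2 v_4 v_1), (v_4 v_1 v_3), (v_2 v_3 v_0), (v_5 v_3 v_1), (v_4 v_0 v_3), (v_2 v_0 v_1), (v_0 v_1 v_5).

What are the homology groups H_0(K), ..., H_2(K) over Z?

Take the total order v_0 < v_1 < v_2 < v_3 < v_4 < v_5 on the vertex set. Then K (dimension 2) consists of the simplices:

  0-simplices (6): [v_0], [v_1], [v_2], [v_3], [v_4], [v_5]
  1-simplices (15): (15 of them)
  2-simplices (10): [v_0,v_1,v_2], [v_0,v_1,v_5], [v_0,v_2,v_3], [v_0,v_3,v_4], [v_0,v_4,v_5], [v_1,v_2,v_4], [v_1,v_3,v_4], [v_1,v_3,v_5], [v_2,v_3,v_5], [v_2,v_4,v_5]

so the chain groups are C_0 ≅ Z^6, C_1 ≅ Z^15, C_2 ≅ Z^10.

Boundary ∂_1: C_1 → C_0 is given by ∂[p,q] = [q] − [p].
As a 6×15 matrix over Z this has rank 5, with invariant factors (1,1,1,1,1).

Boundary ∂_2: C_2 → C_1 maps a triangle to the signed sum of its edges. For instance
  ∂[v_1,v_3,v_4] = [v_3,v_4] − [v_1,v_4] + [v_1,v_3],
  ∂[v_1,v_3,v_5] = [v_3,v_5] − [v_1,v_5] + [v_1,v_3].
As a 15×10 matrix over Z this has rank 10, with invariant factors (1,1,1,1,1,1,1,1,1,2).

From H_k ≅ ker(∂_k) / im(∂_{k+1}) we obtain:

  H_0: rank C_0 − rank ∂_1 = 6 − 5 = 1, and the invariant factors of ∂_1 are all 1, so H_0 ≅ Z.
  H_1: rank ker ∂_1 − rank ∂_2 = (15 − 5) − 10 = 0, and ∂_2 has invariant factor 2 > 1, so H_1 ≅ Z/2Z.
  H_2: rank ker ∂_2 − rank ∂_3 = (10 − 10) − 0 = 0, and there is no ∂_3, so H_2 ≅ 0.

As a check, the Euler characteristic is 6 − 15 + 10 = 1, which agrees with 1 − 0 + 0 = 1.

H_0 = Z,  H_1 = Z/2Z,  H_2 = 0.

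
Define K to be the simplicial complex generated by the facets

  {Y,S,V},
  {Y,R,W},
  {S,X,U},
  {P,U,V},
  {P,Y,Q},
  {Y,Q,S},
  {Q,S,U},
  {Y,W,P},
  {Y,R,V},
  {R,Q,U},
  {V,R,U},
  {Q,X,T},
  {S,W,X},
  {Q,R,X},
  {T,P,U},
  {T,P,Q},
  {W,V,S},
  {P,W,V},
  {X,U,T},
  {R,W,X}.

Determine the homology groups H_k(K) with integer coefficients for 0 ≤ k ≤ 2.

H_0 = Z,  H_1 = Z ⊕ Z/2Z,  H_2 = 0.

Fix the vertex order P < Q < R < S < T < U < V < W < X < Y and write every simplex with vertices in increasing order. Then dim K = 2 and the simplices of K are:

  0-simplices (10): P, Q, R, S, T, U, V, W, X, Y
  1-simplices (30): PQ, PT, PU, PV, PW, PY, QR, QS, QT, QU, QX, QY, RU, RV, RW, RX, RY, SU, SV, SW, SX, SY, TU, TX, UV, UX, VW, VY, WX, WY
  2-simplices (20): PQT, PQY, PTU, PUV, PVW, PWY, QRU, QRX, QSU, QSY, QTX, RUV, RVY, RWX, RWY, SUX, SVW, SVY, SWX, TUX

so the chain groups are C_0 ≅ Z^10, C_1 ≅ Z^30, C_2 ≅ Z^20.

The boundary map ∂_1: C_1 → C_0 sends each edge [p,q] (with p < q) to q − p. For instance
  ∂SW = W − S.
This gives a 10×30 integer matrix of rank 9; reducing to Smith normal form yields diagonal entries (1,1,1,1,1,1,1,1,1).

∂_2: C_2 → C_1 acts by ∂[p,q,r] = [q,r] − [p,r] + [p,q]. For instance
  ∂PQY = QY − PY + PQ,
  ∂QSU = SU − QU + QS.
This gives a 30×20 integer matrix of rank 20; reducing to Smith normal form yields diagonal entries (1,1,1,1,1,1,1,1,1,1,1,1,1,1,1,1,1,1,1,2).

From H_k ≅ ker(∂_k) / im(∂_{k+1}) we obtain:

  H_0: rank C_0 − rank ∂_1 = 10 − 9 = 1, and the invariant factors of ∂_1 are all 1, so H_0 = Z.
  H_1: rank ker ∂_1 − rank ∂_2 = (30 − 9) − 20 = 1, and ∂_2 has invariant factor 2 > 1, so H_1 = Z ⊕ Z/2Z.
  H_2: rank ker ∂_2 − rank ∂_3 = (20 − 20) − 0 = 0, and there is no ∂_3, so H_2 = 0.

As a check, the Euler characteristic is 10 − 30 + 20 = 0, which agrees with 1 − 1 + 0 = 0.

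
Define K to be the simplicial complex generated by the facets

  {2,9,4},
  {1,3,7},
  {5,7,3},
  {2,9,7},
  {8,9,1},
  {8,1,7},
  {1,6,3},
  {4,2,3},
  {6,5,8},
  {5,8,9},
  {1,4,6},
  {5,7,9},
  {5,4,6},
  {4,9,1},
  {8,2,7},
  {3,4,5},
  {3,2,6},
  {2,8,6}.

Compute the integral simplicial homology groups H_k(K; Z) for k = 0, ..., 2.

H_0 = Z,  H_1 = Z ⊕ Z/2Z,  H_2 = 0.

Fix the vertex order 1 < 2 < 3 < 4 < 5 < 6 < 7 < 8 < 9 and write every simplex with vertices in increasing order. Then dim K = 2 and the simplices of K are:

  0-simplices (9): [1], [2], [3], [4], [5], [6], [7], [8], [9]
  1-simplices (27): (27 of them)
  2-simplices (18): [1,3,6], [1,3,7], [1,4,6], [1,4,9], [1,7,8], [1,8,9], [2,3,4], [2,3,6], [2,4,9], [2,6,8], [2,7,8], [2,7,9], [3,4,5], [3,5,7], [4,5,6], [5,6,8], [5,7,9], [5,8,9]

so the chain groups are C_0 ≅ Z^9, C_1 ≅ Z^27, C_2 ≅ Z^18.

The boundary map ∂_1: C_1 → C_0 is given by ∂[p,q] = [q] − [p].
As a 9×27 matrix over Z this has rank 8, with invariant factors (1,1,1,1,1,1,1,1).

∂_2: C_2 → C_1 acts by ∂[p,q,r] = [q,r] − [p,r] + [p,q]. For instance
  ∂[5,6,8] = [6,8] − [5,8] + [5,6],
  ∂[5,7,9] = [7,9] − [5,9] + [5,7].
As a 27×18 matrix over Z this has rank 18, with invariant factors (1,1,1,1,1,1,1,1,1,1,1,1,1,1,1,1,1,2).

From H_k ≅ ker(∂_k) / im(∂_{k+1}) we obtain:

  H_0: rank C_0 − rank ∂_1 = 9 − 8 = 1, and the invariant factors of ∂_1 are all 1, so H_0 = Z.
  H_1: rank ker ∂_1 − rank ∂_2 = (27 − 8) − 18 = 1, and ∂_2 has invariant factor 2 > 1, so H_1 = Z ⊕ Z/2Z.
  H_2: rank ker ∂_2 − rank ∂_3 = (18 − 18) − 0 = 0, and there is no ∂_3, so H_2 = 0.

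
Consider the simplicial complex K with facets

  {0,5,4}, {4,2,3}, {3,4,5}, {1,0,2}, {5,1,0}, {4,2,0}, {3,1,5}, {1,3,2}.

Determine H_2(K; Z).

Order the vertices as 0 < 1 < 2 < 3 < 4 < 5. Listing each simplex with vertices in this order, K has dimension 2 with simplices:

  0-simplices (6): [0], [1], [2], [3], [4], [5]
  1-simplices (12): [0,1], [0,2], [0,4], [0,5], [1,2], [1,3], [1,5], [2,3], [2,4], [3,4], [3,5], [4,5]
  2-simplices (8): [0,1,2], [0,1,5], [0,2,4], [0,4,5], [1,2,3], [1,3,5], [2,3,4], [3,4,5]

so the chain groups are C_0 ≅ Z^6, C_1 ≅ Z^12, C_2 ≅ Z^8.

Boundary ∂_1: C_1 → C_0 is given by ∂[p,q] = [q] − [p]. For instance
  ∂[2,3] = [3] − [2].
This gives a 6×12 integer matrix of rank 5; reducing to Smith normal form yields diagonal entries (1,1,1,1,1).

The boundary map ∂_2: C_2 → C_1 sends each 2-simplex [p,q,r] to [q,r] − [p,r] + [p,q]. For instance
  ∂[1,3,5] = [3,5] − [1,5] + [1,3],
  ∂[3,4,5] = [4,5] − [3,5] + [3,4].
The resulting 12×8 matrix has rank 7, and its Smith normal form has invariant factors (1,1,1,1,1,1,1).

Computing H_k = (kernel of ∂_k) / (image of ∂_{k+1}):

  H_2: rank ker ∂_2 − rank ∂_3 = (8 − 7) − 0 = 1, and there is no ∂_3, so H_2 = Z.

(K is a triangulation of the 2-sphere S^2.)

H_2 ≅ Z.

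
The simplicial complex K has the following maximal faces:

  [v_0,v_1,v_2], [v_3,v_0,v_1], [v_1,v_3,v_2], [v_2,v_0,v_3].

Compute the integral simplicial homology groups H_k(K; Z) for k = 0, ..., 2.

H_0 ≅ Z,  H_1 = 0,  H_2 ≅ Z.

We work with the vertex ordering v_0 < v_1 < v_2 < v_3. The simplices of K, each written with vertices in increasing order, are:

  0-simplices (4): [v_0], [v_1], [v_2], [v_3]
  1-simplices (6): [v_0,v_1], [v_0,v_2], [v_0,v_3], [v_1,v_2], [v_1,v_3], [v_2,v_3]
  2-simplices (4): [v_0,v_1,v_2], [v_0,v_1,v_3], [v_0,v_2,v_3], [v_1,v_2,v_3]

so the chain groups are C_0 ≅ Z^4, C_1 ≅ Z^6, C_2 ≅ Z^4.

The boundary map ∂_1: C_1 → C_0 sends each edge [p,q] (with p < q) to q − p. For instance
  ∂[v_0,v_1] = [v_1] − [v_0].
This gives a 4×6 integer matrix of rank 3; reducing to Smith normal form yields diagonal entries (1,1,1).

The boundary map ∂_2: C_2 → C_1 maps a triangle to the signed sum of its edges. For instance
  ∂[v_1,v_2,v_3] = [v_2,v_3] − [v_1,v_3] + [v_1,v_2],
  ∂[v_0,v_2,v_3] = [v_2,v_3] − [v_0,v_3] + [v_0,v_2].
The resulting 6×4 matrix has rank 3, and its Smith normal form has invariant factors (1,1,1).

From H_k ≅ ker(∂_k) / im(∂_{k+1}) we obtain:

  H_0: rank C_0 − rank ∂_1 = 4 − 3 = 1, and the invariant factors of ∂_1 are all 1, so H_0 = Z.
  H_1: rank ker ∂_1 − rank ∂_2 = (6 − 3) − 3 = 0, and the invariant factors of ∂_2 are all 1, so H_1 = 0.
  H_2: rank ker ∂_2 − rank ∂_3 = (4 − 3) − 0 = 1, and there is no ∂_3, so H_2 = Z.

(K is a triangulation of the 2-sphere S^2.)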